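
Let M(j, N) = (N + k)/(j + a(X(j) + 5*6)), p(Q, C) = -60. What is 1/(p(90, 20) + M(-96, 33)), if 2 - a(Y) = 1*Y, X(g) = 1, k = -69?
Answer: -125/7464 ≈ -0.016747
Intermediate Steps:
a(Y) = 2 - Y
M(j, N) = (-69 + N)/(-29 + j) (M(j, N) = (N - 69)/(j + (2 - (1 + 5*6))) = (-69 + N)/(j + (2 - (1 + 30))) = (-69 + N)/(j + (2 - 1*31)) = (-69 + N)/(j + (2 - 31)) = (-69 + N)/(j - 29) = (-69 + N)/(-29 + j))
1/(p(90, 20) + M(-96, 33)) = 1/(-60 + (-69 + 33)/(-29 - 96)) = 1/(-60 - 36/(-125)) = 1/(-60 - 1/125*(-36)) = 1/(-60 + 36/125) = 1/(-7464/125) = -125/7464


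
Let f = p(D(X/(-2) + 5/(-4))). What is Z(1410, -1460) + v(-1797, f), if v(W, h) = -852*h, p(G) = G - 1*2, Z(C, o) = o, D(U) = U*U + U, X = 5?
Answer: -34169/4 ≈ -8542.3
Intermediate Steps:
D(U) = U + U² (D(U) = U² + U = U + U²)
p(G) = -2 + G (p(G) = G - 2 = -2 + G)
f = 133/16 (f = -2 + (5/(-2) + 5/(-4))*(1 + (5/(-2) + 5/(-4))) = -2 + (5*(-½) + 5*(-¼))*(1 + (5*(-½) + 5*(-¼))) = -2 + (-5/2 - 5/4)*(1 + (-5/2 - 5/4)) = -2 - 15*(1 - 15/4)/4 = -2 - 15/4*(-11/4) = -2 + 165/16 = 133/16 ≈ 8.3125)
Z(1410, -1460) + v(-1797, f) = -1460 - 852*133/16 = -1460 - 28329/4 = -34169/4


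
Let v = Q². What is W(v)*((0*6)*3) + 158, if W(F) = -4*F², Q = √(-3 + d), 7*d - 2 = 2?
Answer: 158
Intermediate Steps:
d = 4/7 (d = 2/7 + (⅐)*2 = 2/7 + 2/7 = 4/7 ≈ 0.57143)
Q = I*√119/7 (Q = √(-3 + 4/7) = √(-17/7) = I*√119/7 ≈ 1.5584*I)
v = -17/7 (v = (I*√119/7)² = -17/7 ≈ -2.4286)
W(v)*((0*6)*3) + 158 = (-4*(-17/7)²)*((0*6)*3) + 158 = (-4*289/49)*(0*3) + 158 = -1156/49*0 + 158 = 0 + 158 = 158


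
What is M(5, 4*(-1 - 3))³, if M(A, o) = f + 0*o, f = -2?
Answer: -8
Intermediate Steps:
M(A, o) = -2 (M(A, o) = -2 + 0*o = -2 + 0 = -2)
M(5, 4*(-1 - 3))³ = (-2)³ = -8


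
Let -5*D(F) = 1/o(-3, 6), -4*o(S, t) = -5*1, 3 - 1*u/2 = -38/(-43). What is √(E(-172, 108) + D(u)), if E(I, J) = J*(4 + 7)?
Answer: 32*√29/5 ≈ 34.465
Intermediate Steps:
E(I, J) = 11*J (E(I, J) = J*11 = 11*J)
u = 182/43 (u = 6 - (-76)/(-43) = 6 - (-76)*(-1)/43 = 6 - 2*38/43 = 6 - 76/43 = 182/43 ≈ 4.2326)
o(S, t) = 5/4 (o(S, t) = -(-5)/4 = -¼*(-5) = 5/4)
D(F) = -4/25 (D(F) = -1/(5*5/4) = -⅕*⅘ = -4/25)
√(E(-172, 108) + D(u)) = √(11*108 - 4/25) = √(1188 - 4/25) = √(29696/25) = 32*√29/5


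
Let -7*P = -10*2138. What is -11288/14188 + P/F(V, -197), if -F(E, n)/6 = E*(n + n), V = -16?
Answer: -205752539/234783024 ≈ -0.87635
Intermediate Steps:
F(E, n) = -12*E*n (F(E, n) = -6*E*(n + n) = -6*E*2*n = -12*E*n)
P = 21380/7 (P = -(-10)*2138/7 = -⅐*(-21380) = 21380/7 ≈ 3054.3)
-11288/14188 + P/F(V, -197) = -11288/14188 + 21380/(7*((-12*(-16)*(-197)))) = -11288*1/14188 + (21380/7)/(-37824) = -2822/3547 + (21380/7)*(-1/37824) = -2822/3547 - 5345/66192 = -205752539/234783024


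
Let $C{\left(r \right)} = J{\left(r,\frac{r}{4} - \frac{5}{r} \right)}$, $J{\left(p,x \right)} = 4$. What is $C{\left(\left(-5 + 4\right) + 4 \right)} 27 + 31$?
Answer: $139$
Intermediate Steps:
$C{\left(r \right)} = 4$
$C{\left(\left(-5 + 4\right) + 4 \right)} 27 + 31 = 4 \cdot 27 + 31 = 108 + 31 = 139$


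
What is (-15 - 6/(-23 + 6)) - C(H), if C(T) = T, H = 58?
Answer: -1235/17 ≈ -72.647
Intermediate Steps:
(-15 - 6/(-23 + 6)) - C(H) = (-15 - 6/(-23 + 6)) - 1*58 = (-15 - 6/(-17)) - 58 = (-15 - 6*(-1/17)) - 58 = (-15 + 6/17) - 58 = -249/17 - 58 = -1235/17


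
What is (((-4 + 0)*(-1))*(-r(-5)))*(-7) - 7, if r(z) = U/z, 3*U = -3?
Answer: -7/5 ≈ -1.4000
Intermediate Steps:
U = -1 (U = (1/3)*(-3) = -1)
r(z) = -1/z
(((-4 + 0)*(-1))*(-r(-5)))*(-7) - 7 = (((-4 + 0)*(-1))*(-(-1)/(-5)))*(-7) - 7 = ((-4*(-1))*(-(-1)*(-1)/5))*(-7) - 7 = (4*(-1*1/5))*(-7) - 7 = (4*(-1/5))*(-7) - 7 = -4/5*(-7) - 7 = 28/5 - 7 = -7/5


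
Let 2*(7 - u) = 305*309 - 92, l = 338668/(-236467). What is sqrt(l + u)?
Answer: I*sqrt(87009866731046)/42994 ≈ 216.96*I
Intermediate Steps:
l = -30788/21497 (l = 338668*(-1/236467) = -30788/21497 ≈ -1.4322)
u = -94139/2 (u = 7 - (305*309 - 92)/2 = 7 - (94245 - 92)/2 = 7 - 1/2*94153 = 7 - 94153/2 = -94139/2 ≈ -47070.)
sqrt(l + u) = sqrt(-30788/21497 - 94139/2) = sqrt(-2023767659/42994) = I*sqrt(87009866731046)/42994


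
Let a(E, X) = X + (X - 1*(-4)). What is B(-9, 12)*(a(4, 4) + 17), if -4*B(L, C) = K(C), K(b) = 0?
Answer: 0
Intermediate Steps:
B(L, C) = 0 (B(L, C) = -¼*0 = 0)
a(E, X) = 4 + 2*X (a(E, X) = X + (X + 4) = X + (4 + X) = 4 + 2*X)
B(-9, 12)*(a(4, 4) + 17) = 0*((4 + 2*4) + 17) = 0*((4 + 8) + 17) = 0*(12 + 17) = 0*29 = 0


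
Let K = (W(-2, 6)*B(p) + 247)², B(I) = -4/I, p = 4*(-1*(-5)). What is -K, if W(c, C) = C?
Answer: -1510441/25 ≈ -60418.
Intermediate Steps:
p = 20 (p = 4*5 = 20)
K = 1510441/25 (K = (6*(-4/20) + 247)² = (6*(-4*1/20) + 247)² = (6*(-⅕) + 247)² = (-6/5 + 247)² = (1229/5)² = 1510441/25 ≈ 60418.)
-K = -1*1510441/25 = -1510441/25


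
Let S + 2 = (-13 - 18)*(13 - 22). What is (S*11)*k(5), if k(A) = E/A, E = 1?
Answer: 3047/5 ≈ 609.40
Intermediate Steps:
k(A) = 1/A
S = 277 (S = -2 + (-13 - 18)*(13 - 22) = -2 - 31*(-9) = -2 + 279 = 277)
(S*11)*k(5) = (277*11)/5 = 3047*(⅕) = 3047/5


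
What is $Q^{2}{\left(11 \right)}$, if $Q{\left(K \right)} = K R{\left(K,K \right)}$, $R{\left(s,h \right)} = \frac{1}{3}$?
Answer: $\frac{121}{9} \approx 13.444$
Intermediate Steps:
$R{\left(s,h \right)} = \frac{1}{3}$
$Q{\left(K \right)} = \frac{K}{3}$ ($Q{\left(K \right)} = K \frac{1}{3} = \frac{K}{3}$)
$Q^{2}{\left(11 \right)} = \left(\frac{1}{3} \cdot 11\right)^{2} = \left(\frac{11}{3}\right)^{2} = \frac{121}{9}$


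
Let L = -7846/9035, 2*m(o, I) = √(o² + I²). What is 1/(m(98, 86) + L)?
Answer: 35444305/173435573267 + 408156125*√170/346871146534 ≈ 0.015546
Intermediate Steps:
m(o, I) = √(I² + o²)/2 (m(o, I) = √(o² + I²)/2 = √(I² + o²)/2)
L = -7846/9035 (L = -7846*1/9035 = -7846/9035 ≈ -0.86840)
1/(m(98, 86) + L) = 1/(√(86² + 98²)/2 - 7846/9035) = 1/(√(7396 + 9604)/2 - 7846/9035) = 1/(√17000/2 - 7846/9035) = 1/((10*√170)/2 - 7846/9035) = 1/(5*√170 - 7846/9035) = 1/(-7846/9035 + 5*√170)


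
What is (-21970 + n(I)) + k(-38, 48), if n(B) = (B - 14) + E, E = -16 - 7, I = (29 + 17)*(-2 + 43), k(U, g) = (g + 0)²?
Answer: -17817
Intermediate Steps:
k(U, g) = g²
I = 1886 (I = 46*41 = 1886)
E = -23
n(B) = -37 + B (n(B) = (B - 14) - 23 = (-14 + B) - 23 = -37 + B)
(-21970 + n(I)) + k(-38, 48) = (-21970 + (-37 + 1886)) + 48² = (-21970 + 1849) + 2304 = -20121 + 2304 = -17817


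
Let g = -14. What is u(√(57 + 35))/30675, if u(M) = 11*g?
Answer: -154/30675 ≈ -0.0050204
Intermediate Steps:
u(M) = -154 (u(M) = 11*(-14) = -154)
u(√(57 + 35))/30675 = -154/30675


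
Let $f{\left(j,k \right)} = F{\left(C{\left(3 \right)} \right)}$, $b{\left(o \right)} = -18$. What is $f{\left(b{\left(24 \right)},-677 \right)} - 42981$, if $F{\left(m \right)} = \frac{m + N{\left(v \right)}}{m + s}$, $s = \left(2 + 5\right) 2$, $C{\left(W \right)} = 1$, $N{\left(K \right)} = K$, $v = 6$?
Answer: $- \frac{644708}{15} \approx -42981.0$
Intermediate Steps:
$s = 14$ ($s = 7 \cdot 2 = 14$)
$F{\left(m \right)} = \frac{6 + m}{14 + m}$ ($F{\left(m \right)} = \frac{m + 6}{m + 14} = \frac{6 + m}{14 + m}$)
$f{\left(j,k \right)} = \frac{7}{15}$ ($f{\left(j,k \right)} = \frac{6 + 1}{14 + 1} = \frac{1}{15} \cdot 7 = \frac{7}{15}$)
$f{\left(b{\left(24 \right)},-677 \right)} - 42981 = \frac{7}{15} - 42981 = - \frac{644708}{15}$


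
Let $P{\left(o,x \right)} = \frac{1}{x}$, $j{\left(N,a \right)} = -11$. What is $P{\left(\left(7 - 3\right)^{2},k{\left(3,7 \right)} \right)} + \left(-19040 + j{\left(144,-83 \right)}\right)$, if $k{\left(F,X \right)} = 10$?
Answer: $- \frac{190509}{10} \approx -19051.0$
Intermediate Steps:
$P{\left(\left(7 - 3\right)^{2},k{\left(3,7 \right)} \right)} + \left(-19040 + j{\left(144,-83 \right)}\right) = \frac{1}{10} - 19051 = - \frac{190509}{10}$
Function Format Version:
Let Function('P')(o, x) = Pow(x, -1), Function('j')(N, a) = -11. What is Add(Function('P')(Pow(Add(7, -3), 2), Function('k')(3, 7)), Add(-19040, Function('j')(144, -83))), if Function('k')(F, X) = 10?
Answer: Rational(-190509, 10) ≈ -19051.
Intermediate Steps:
Add(Function('P')(Pow(Add(7, -3), 2), Function('k')(3, 7)), Add(-19040, Function('j')(144, -83))) = Add(Pow(10, -1), Add(-19040, -11)) = Add(Rational(1, 10), -19051) = Rational(-190509, 10)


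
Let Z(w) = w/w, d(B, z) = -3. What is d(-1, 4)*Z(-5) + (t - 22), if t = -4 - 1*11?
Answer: -40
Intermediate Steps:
t = -15 (t = -4 - 11 = -15)
Z(w) = 1
d(-1, 4)*Z(-5) + (t - 22) = -3*1 + (-15 - 22) = -3 - 37 = -40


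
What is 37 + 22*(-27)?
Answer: -557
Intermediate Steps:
37 + 22*(-27) = 37 - 594 = -557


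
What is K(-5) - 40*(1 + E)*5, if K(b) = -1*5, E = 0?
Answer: -205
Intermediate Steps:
K(b) = -5
K(-5) - 40*(1 + E)*5 = -5 - 40*(1 + 0)*5 = -5 - 40*5 = -5 - 200 = -205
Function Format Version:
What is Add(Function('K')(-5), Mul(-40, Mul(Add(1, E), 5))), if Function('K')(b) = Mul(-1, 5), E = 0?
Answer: -205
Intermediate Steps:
Function('K')(b) = -5
Add(Function('K')(-5), Mul(-40, Mul(Add(1, E), 5))) = Add(-5, Mul(-40, Mul(Add(1, 0), 5))) = Add(-5, Mul(-40, Mul(1, 5))) = Add(-5, Mul(-40, 5)) = Add(-5, -200) = -205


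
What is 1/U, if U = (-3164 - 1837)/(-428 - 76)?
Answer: 168/1667 ≈ 0.10078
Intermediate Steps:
U = 1667/168 (U = -5001/(-504) = -5001*(-1/504) = 1667/168 ≈ 9.9226)
1/U = 1/(1667/168) = 168/1667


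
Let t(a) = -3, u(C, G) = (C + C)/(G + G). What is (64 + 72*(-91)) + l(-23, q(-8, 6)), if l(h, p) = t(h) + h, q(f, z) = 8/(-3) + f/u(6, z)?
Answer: -6514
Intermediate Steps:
u(C, G) = C/G (u(C, G) = (2*C)/((2*G)) = (2*C)*(1/(2*G)) = C/G)
q(f, z) = -8/3 + f*z/6 (q(f, z) = 8/(-3) + f/((6/z)) = 8*(-⅓) + f*(z/6) = -8/3 + f*z/6)
l(h, p) = -3 + h
(64 + 72*(-91)) + l(-23, q(-8, 6)) = (64 + 72*(-91)) + (-3 - 23) = (64 - 6552) - 26 = -6488 - 26 = -6514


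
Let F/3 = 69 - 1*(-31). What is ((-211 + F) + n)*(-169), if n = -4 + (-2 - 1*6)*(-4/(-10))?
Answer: -69121/5 ≈ -13824.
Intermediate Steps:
F = 300 (F = 3*(69 - 1*(-31)) = 3*(69 + 31) = 3*100 = 300)
n = -36/5 (n = -4 + (-2 - 6)*(-4*(-⅒)) = -4 - 8*⅖ = -4 - 16/5 = -36/5 ≈ -7.2000)
((-211 + F) + n)*(-169) = ((-211 + 300) - 36/5)*(-169) = (89 - 36/5)*(-169) = (409/5)*(-169) = -69121/5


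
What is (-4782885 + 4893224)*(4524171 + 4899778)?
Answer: 1039829108711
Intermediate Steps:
(-4782885 + 4893224)*(4524171 + 4899778) = 110339*9423949 = 1039829108711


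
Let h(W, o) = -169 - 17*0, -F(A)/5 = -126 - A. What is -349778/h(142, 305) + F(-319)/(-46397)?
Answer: 96028479/46397 ≈ 2069.7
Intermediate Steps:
F(A) = 630 + 5*A (F(A) = -5*(-126 - A) = 630 + 5*A)
h(W, o) = -169 (h(W, o) = -169 - 1*0 = -169 + 0 = -169)
-349778/h(142, 305) + F(-319)/(-46397) = -349778/(-169) + (630 + 5*(-319))/(-46397) = -349778*(-1/169) + (630 - 1595)*(-1/46397) = 26906/13 - 965*(-1/46397) = 26906/13 + 965/46397 = 96028479/46397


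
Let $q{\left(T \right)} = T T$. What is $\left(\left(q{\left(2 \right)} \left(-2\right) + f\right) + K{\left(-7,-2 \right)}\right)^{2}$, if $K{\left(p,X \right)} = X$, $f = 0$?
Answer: $100$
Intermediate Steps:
$q{\left(T \right)} = T^{2}$
$\left(\left(q{\left(2 \right)} \left(-2\right) + f\right) + K{\left(-7,-2 \right)}\right)^{2} = \left(\left(2^{2} \left(-2\right) + 0\right) - 2\right)^{2} = \left(\left(4 \left(-2\right) + 0\right) - 2\right)^{2} = \left(\left(-8 + 0\right) - 2\right)^{2} = \left(-8 - 2\right)^{2} = \left(-10\right)^{2} = 100$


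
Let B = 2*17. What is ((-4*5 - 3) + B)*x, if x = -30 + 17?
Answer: -143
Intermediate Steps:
x = -13
B = 34
((-4*5 - 3) + B)*x = ((-4*5 - 3) + 34)*(-13) = ((-20 - 3) + 34)*(-13) = (-23 + 34)*(-13) = 11*(-13) = -143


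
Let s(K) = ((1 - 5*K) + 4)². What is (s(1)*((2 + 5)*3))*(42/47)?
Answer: 0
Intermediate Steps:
s(K) = (5 - 5*K)²
(s(1)*((2 + 5)*3))*(42/47) = ((25*(-1 + 1)²)*((2 + 5)*3))*(42/47) = ((25*0²)*(7*3))*(42*(1/47)) = ((25*0)*21)*(42/47) = (0*21)*(42/47) = 0*(42/47) = 0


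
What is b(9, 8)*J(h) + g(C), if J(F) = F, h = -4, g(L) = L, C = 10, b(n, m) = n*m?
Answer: -278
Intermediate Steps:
b(n, m) = m*n
b(9, 8)*J(h) + g(C) = (8*9)*(-4) + 10 = 72*(-4) + 10 = -288 + 10 = -278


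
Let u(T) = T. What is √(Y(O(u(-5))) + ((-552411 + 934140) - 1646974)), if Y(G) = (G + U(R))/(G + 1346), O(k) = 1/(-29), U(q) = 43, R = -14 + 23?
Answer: I*√214188412760743/13011 ≈ 1124.8*I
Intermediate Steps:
R = 9
O(k) = -1/29
Y(G) = (43 + G)/(1346 + G) (Y(G) = (G + 43)/(G + 1346) = (43 + G)/(1346 + G))
√(Y(O(u(-5))) + ((-552411 + 934140) - 1646974)) = √((43 - 1/29)/(1346 - 1/29) + ((-552411 + 934140) - 1646974)) = √((1246/29)/(39033/29) + (381729 - 1646974)) = √((29/39033)*(1246/29) - 1265245) = √(1246/39033 - 1265245) = √(-49386306839/39033) = I*√214188412760743/13011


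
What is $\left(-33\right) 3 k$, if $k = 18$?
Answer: $-1782$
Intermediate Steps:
$\left(-33\right) 3 k = \left(-33\right) 3 \cdot 18 = \left(-99\right) 18 = -1782$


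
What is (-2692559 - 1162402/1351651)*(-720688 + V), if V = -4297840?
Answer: 18264436962494618208/1351651 ≈ 1.3513e+13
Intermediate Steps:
(-2692559 - 1162402/1351651)*(-720688 + V) = (-2692559 - 1162402/1351651)*(-720688 - 4297840) = (-2692559 - 1162402*1/1351651)*(-5018528) = (-2692559 - 1162402/1351651)*(-5018528) = -3639401227311/1351651*(-5018528) = 18264436962494618208/1351651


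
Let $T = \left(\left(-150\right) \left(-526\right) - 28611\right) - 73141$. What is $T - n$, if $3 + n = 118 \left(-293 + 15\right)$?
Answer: $9955$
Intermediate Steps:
$T = -22852$ ($T = \left(78900 - 28611\right) - 73141 = 50289 - 73141 = -22852$)
$n = -32807$ ($n = -3 + 118 \left(-293 + 15\right) = -3 + 118 \left(-278\right) = -3 - 32804 = -32807$)
$T - n = -22852 - -32807 = -22852 + 32807 = 9955$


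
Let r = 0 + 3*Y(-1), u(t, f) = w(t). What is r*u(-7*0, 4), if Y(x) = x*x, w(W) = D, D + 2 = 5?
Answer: 9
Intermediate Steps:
D = 3 (D = -2 + 5 = 3)
w(W) = 3
Y(x) = x**2
u(t, f) = 3
r = 3 (r = 0 + 3*(-1)**2 = 0 + 3*1 = 0 + 3 = 3)
r*u(-7*0, 4) = 3*3 = 9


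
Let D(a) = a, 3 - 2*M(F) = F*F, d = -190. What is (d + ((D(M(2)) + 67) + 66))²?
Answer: 13225/4 ≈ 3306.3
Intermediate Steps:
M(F) = 3/2 - F²/2 (M(F) = 3/2 - F*F/2 = 3/2 - F²/2)
(d + ((D(M(2)) + 67) + 66))² = (-190 + (((3/2 - ½*2²) + 67) + 66))² = (-190 + (((3/2 - ½*4) + 67) + 66))² = (-190 + (((3/2 - 2) + 67) + 66))² = (-190 + ((-½ + 67) + 66))² = (-190 + (133/2 + 66))² = (-190 + 265/2)² = (-115/2)² = 13225/4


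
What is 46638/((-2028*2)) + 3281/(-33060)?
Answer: -32399167/2793570 ≈ -11.598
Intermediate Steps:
46638/((-2028*2)) + 3281/(-33060) = 46638/(-4056) + 3281*(-1/33060) = 46638*(-1/4056) - 3281/33060 = -7773/676 - 3281/33060 = -32399167/2793570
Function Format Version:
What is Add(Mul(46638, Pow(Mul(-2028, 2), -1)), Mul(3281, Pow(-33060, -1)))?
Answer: Rational(-32399167, 2793570) ≈ -11.598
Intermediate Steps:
Add(Mul(46638, Pow(Mul(-2028, 2), -1)), Mul(3281, Pow(-33060, -1))) = Add(Mul(46638, Pow(-4056, -1)), Mul(3281, Rational(-1, 33060))) = Add(Mul(46638, Rational(-1, 4056)), Rational(-3281, 33060)) = Add(Rational(-7773, 676), Rational(-3281, 33060)) = Rational(-32399167, 2793570)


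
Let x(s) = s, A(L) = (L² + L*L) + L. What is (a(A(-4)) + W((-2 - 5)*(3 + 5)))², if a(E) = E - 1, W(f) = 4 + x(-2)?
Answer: 841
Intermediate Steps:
A(L) = L + 2*L² (A(L) = (L² + L²) + L = 2*L² + L = L + 2*L²)
W(f) = 2 (W(f) = 4 - 2 = 2)
a(E) = -1 + E
(a(A(-4)) + W((-2 - 5)*(3 + 5)))² = ((-1 - 4*(1 + 2*(-4))) + 2)² = ((-1 - 4*(1 - 8)) + 2)² = ((-1 - 4*(-7)) + 2)² = ((-1 + 28) + 2)² = (27 + 2)² = 29² = 841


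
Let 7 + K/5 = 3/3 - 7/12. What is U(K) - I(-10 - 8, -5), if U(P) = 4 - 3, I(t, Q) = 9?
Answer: -8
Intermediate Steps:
K = -395/12 (K = -35 + 5*(3/3 - 7/12) = -35 + 5*(3*(1/3) - 7*1/12) = -35 + 5*(1 - 7/12) = -35 + 5*(5/12) = -35 + 25/12 = -395/12 ≈ -32.917)
U(P) = 1
U(K) - I(-10 - 8, -5) = 1 - 1*9 = 1 - 9 = -8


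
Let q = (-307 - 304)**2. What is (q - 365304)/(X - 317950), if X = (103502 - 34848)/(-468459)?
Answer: -3755635803/148946607704 ≈ -0.025215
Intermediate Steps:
q = 373321 (q = (-611)**2 = 373321)
X = -68654/468459 (X = 68654*(-1/468459) = -68654/468459 ≈ -0.14655)
(q - 365304)/(X - 317950) = (373321 - 365304)/(-68654/468459 - 317950) = 8017/(-148946607704/468459) = 8017*(-468459/148946607704) = -3755635803/148946607704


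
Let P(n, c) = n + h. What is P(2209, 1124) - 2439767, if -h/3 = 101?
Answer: -2437861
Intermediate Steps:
h = -303 (h = -3*101 = -303)
P(n, c) = -303 + n (P(n, c) = n - 303 = -303 + n)
P(2209, 1124) - 2439767 = (-303 + 2209) - 2439767 = 1906 - 2439767 = -2437861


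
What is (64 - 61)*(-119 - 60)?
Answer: -537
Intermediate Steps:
(64 - 61)*(-119 - 60) = 3*(-179) = -537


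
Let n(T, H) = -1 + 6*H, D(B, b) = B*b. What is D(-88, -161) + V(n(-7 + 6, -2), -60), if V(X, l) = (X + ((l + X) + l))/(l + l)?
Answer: 850153/60 ≈ 14169.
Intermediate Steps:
V(X, l) = (2*X + 2*l)/(2*l) (V(X, l) = (X + ((X + l) + l))/((2*l)) = (X + (X + 2*l))*(1/(2*l)) = (2*X + 2*l)*(1/(2*l)) = (2*X + 2*l)/(2*l))
D(-88, -161) + V(n(-7 + 6, -2), -60) = -88*(-161) + ((-1 + 6*(-2)) - 60)/(-60) = 14168 - ((-1 - 12) - 60)/60 = 14168 - (-13 - 60)/60 = 14168 - 1/60*(-73) = 14168 + 73/60 = 850153/60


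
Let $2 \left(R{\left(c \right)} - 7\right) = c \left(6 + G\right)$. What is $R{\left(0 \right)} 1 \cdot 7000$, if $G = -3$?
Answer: $49000$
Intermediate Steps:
$R{\left(c \right)} = 7 + \frac{3 c}{2}$ ($R{\left(c \right)} = 7 + \frac{c \left(6 - 3\right)}{2} = 7 + \frac{c 3}{2} = 7 + \frac{3 c}{2}$)
$R{\left(0 \right)} 1 \cdot 7000 = \left(7 + \frac{3}{2} \cdot 0\right) 1 \cdot 7000 = \left(7 + 0\right) 1 \cdot 7000 = 7 \cdot 1 \cdot 7000 = 7 \cdot 7000 = 49000$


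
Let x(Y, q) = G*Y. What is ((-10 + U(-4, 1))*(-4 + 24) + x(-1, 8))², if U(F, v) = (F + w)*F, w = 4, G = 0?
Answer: 40000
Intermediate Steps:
x(Y, q) = 0 (x(Y, q) = 0*Y = 0)
U(F, v) = F*(4 + F) (U(F, v) = (F + 4)*F = (4 + F)*F = F*(4 + F))
((-10 + U(-4, 1))*(-4 + 24) + x(-1, 8))² = ((-10 - 4*(4 - 4))*(-4 + 24) + 0)² = ((-10 - 4*0)*20 + 0)² = ((-10 + 0)*20 + 0)² = (-10*20 + 0)² = (-200 + 0)² = (-200)² = 40000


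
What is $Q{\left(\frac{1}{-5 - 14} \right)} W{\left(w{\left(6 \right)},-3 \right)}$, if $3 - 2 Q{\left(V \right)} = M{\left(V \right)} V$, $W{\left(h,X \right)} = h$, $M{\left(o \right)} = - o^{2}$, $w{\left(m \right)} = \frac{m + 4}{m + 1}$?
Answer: $\frac{102880}{48013} \approx 2.1428$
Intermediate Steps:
$w{\left(m \right)} = \frac{4 + m}{1 + m}$
$Q{\left(V \right)} = \frac{3}{2} + \frac{V^{3}}{2}$ ($Q{\left(V \right)} = \frac{3}{2} - \frac{- V^{2} V}{2} = \frac{3}{2} - \frac{\left(-1\right) V^{3}}{2} = \frac{3}{2} + \frac{V^{3}}{2}$)
$Q{\left(\frac{1}{-5 - 14} \right)} W{\left(w{\left(6 \right)},-3 \right)} = \left(\frac{3}{2} + \frac{\left(\frac{1}{-5 - 14}\right)^{3}}{2}\right) \frac{4 + 6}{1 + 6} = \left(\frac{3}{2} + \frac{\left(\frac{1}{-19}\right)^{3}}{2}\right) \frac{1}{7} \cdot 10 = \left(\frac{3}{2} + \frac{\left(- \frac{1}{19}\right)^{3}}{2}\right) \frac{1}{7} \cdot 10 = \left(\frac{3}{2} + \frac{1}{2} \left(- \frac{1}{6859}\right)\right) \frac{10}{7} = \left(\frac{3}{2} - \frac{1}{13718}\right) \frac{10}{7} = \frac{10288}{6859} \cdot \frac{10}{7} = \frac{102880}{48013}$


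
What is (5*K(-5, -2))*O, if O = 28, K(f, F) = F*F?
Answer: 560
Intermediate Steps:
K(f, F) = F²
(5*K(-5, -2))*O = (5*(-2)²)*28 = (5*4)*28 = 20*28 = 560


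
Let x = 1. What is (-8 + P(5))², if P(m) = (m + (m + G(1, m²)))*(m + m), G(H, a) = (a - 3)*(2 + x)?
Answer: 565504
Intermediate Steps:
G(H, a) = -9 + 3*a (G(H, a) = (a - 3)*(2 + 1) = (-3 + a)*3 = -9 + 3*a)
P(m) = 2*m*(-9 + 2*m + 3*m²) (P(m) = (m + (m + (-9 + 3*m²)))*(m + m) = (m + (-9 + m + 3*m²))*(2*m) = (-9 + 2*m + 3*m²)*(2*m) = 2*m*(-9 + 2*m + 3*m²))
(-8 + P(5))² = (-8 + 2*5*(-9 + 2*5 + 3*5²))² = (-8 + 2*5*(-9 + 10 + 3*25))² = (-8 + 2*5*(-9 + 10 + 75))² = (-8 + 2*5*76)² = (-8 + 760)² = 752² = 565504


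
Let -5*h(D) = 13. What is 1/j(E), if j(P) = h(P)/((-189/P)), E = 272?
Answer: 945/3536 ≈ 0.26725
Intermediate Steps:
h(D) = -13/5 (h(D) = -1/5*13 = -13/5)
j(P) = 13*P/945 (j(P) = -13*(-P/189)/5 = -(-13)*P/945 = 13*P/945)
1/j(E) = 1/((13/945)*272) = 1/(3536/945) = 945/3536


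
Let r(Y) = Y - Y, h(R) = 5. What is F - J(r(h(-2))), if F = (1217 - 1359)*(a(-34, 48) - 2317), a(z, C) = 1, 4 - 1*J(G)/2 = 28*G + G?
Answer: 328864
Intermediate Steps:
r(Y) = 0
J(G) = 8 - 58*G (J(G) = 8 - 2*(28*G + G) = 8 - 58*G)
F = 328872 (F = (1217 - 1359)*(1 - 2317) = -142*(-2316) = 328872)
F - J(r(h(-2))) = 328872 - (8 - 58*0) = 328872 - (8 + 0) = 328872 - 1*8 = 328872 - 8 = 328864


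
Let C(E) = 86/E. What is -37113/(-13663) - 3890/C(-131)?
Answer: 3482859944/587509 ≈ 5928.2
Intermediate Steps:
-37113/(-13663) - 3890/C(-131) = -37113/(-13663) - 3890/(86/(-131)) = -37113*(-1/13663) - 3890/(86*(-1/131)) = 37113/13663 - 3890/(-86/131) = 37113/13663 - 3890*(-131/86) = 37113/13663 + 254795/43 = 3482859944/587509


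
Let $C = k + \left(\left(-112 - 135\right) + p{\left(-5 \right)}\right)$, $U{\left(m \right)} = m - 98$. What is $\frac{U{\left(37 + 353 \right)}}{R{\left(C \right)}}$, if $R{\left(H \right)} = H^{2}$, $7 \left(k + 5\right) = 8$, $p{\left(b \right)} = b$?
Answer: $\frac{14308}{3207681} \approx 0.0044605$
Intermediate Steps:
$k = - \frac{27}{7}$ ($k = -5 + \frac{1}{7} \cdot 8 = -5 + \frac{8}{7} = - \frac{27}{7} \approx -3.8571$)
$U{\left(m \right)} = -98 + m$
$C = - \frac{1791}{7}$ ($C = - \frac{27}{7} - 252 = - \frac{1791}{7} \approx -255.86$)
$\frac{U{\left(37 + 353 \right)}}{R{\left(C \right)}} = \frac{-98 + \left(37 + 353\right)}{\left(- \frac{1791}{7}\right)^{2}} = \frac{-98 + 390}{\frac{3207681}{49}} = 292 \cdot \frac{49}{3207681} = \frac{14308}{3207681}$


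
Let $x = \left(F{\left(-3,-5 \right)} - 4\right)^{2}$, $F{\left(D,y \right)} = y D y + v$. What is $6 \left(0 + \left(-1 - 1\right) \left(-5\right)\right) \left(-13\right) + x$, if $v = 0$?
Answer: $5461$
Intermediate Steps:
$F{\left(D,y \right)} = D y^{2}$ ($F{\left(D,y \right)} = y D y + 0 = D y y + 0 = D y^{2} + 0 = D y^{2}$)
$x = 6241$ ($x = \left(- 3 \left(-5\right)^{2} - 4\right)^{2} = \left(\left(-3\right) 25 - 4\right)^{2} = \left(-75 - 4\right)^{2} = \left(-79\right)^{2} = 6241$)
$6 \left(0 + \left(-1 - 1\right) \left(-5\right)\right) \left(-13\right) + x = 6 \left(0 + \left(-1 - 1\right) \left(-5\right)\right) \left(-13\right) + 6241 = 6 \left(0 - -10\right) \left(-13\right) + 6241 = 6 \left(0 + 10\right) \left(-13\right) + 6241 = 6 \cdot 10 \left(-13\right) + 6241 = 60 \left(-13\right) + 6241 = -780 + 6241 = 5461$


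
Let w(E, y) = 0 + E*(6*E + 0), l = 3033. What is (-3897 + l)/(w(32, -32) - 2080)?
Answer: -27/127 ≈ -0.21260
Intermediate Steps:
w(E, y) = 6*E**2 (w(E, y) = 0 + E*(6*E) = 0 + 6*E**2 = 6*E**2)
(-3897 + l)/(w(32, -32) - 2080) = (-3897 + 3033)/(6*32**2 - 2080) = -864/(6*1024 - 2080) = -864/(6144 - 2080) = -864/4064 = -864*1/4064 = -27/127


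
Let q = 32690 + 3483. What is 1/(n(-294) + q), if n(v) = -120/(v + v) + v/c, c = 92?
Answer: 2254/81527199 ≈ 2.7647e-5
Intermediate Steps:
n(v) = -60/v + v/92 (n(v) = -120/(v + v) + v/92 = -120*1/(2*v) + v*(1/92) = -60/v + v/92)
q = 36173
1/(n(-294) + q) = 1/((-60/(-294) + (1/92)*(-294)) + 36173) = 1/((-60*(-1/294) - 147/46) + 36173) = 1/((10/49 - 147/46) + 36173) = 1/(-6743/2254 + 36173) = 1/(81527199/2254) = 2254/81527199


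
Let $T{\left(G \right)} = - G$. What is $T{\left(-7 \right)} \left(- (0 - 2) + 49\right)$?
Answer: $357$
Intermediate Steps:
$T{\left(-7 \right)} \left(- (0 - 2) + 49\right) = \left(-1\right) \left(-7\right) \left(- (0 - 2) + 49\right) = 7 \left(\left(-1\right) \left(-2\right) + 49\right) = 7 \left(2 + 49\right) = 7 \cdot 51 = 357$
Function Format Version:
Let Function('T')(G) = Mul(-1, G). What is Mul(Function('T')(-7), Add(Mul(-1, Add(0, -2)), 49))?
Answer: 357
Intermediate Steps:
Mul(Function('T')(-7), Add(Mul(-1, Add(0, -2)), 49)) = Mul(Mul(-1, -7), Add(Mul(-1, Add(0, -2)), 49)) = Mul(7, Add(Mul(-1, -2), 49)) = Mul(7, Add(2, 49)) = Mul(7, 51) = 357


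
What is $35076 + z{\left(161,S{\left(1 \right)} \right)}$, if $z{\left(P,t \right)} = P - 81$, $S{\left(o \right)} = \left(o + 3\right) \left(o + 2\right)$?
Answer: $35156$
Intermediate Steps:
$S{\left(o \right)} = \left(2 + o\right) \left(3 + o\right)$ ($S{\left(o \right)} = \left(3 + o\right) \left(2 + o\right) = \left(2 + o\right) \left(3 + o\right)$)
$z{\left(P,t \right)} = -81 + P$
$35076 + z{\left(161,S{\left(1 \right)} \right)} = 35076 + \left(-81 + 161\right) = 35076 + 80 = 35156$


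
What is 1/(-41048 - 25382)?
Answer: -1/66430 ≈ -1.5053e-5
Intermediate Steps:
1/(-41048 - 25382) = 1/(-66430) = -1/66430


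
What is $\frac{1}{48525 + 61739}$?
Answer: $\frac{1}{110264} \approx 9.0691 \cdot 10^{-6}$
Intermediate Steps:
$\frac{1}{48525 + 61739} = \frac{1}{110264}$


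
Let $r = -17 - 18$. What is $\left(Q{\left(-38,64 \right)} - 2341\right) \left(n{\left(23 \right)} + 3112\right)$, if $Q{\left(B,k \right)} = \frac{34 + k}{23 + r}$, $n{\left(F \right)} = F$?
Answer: $- \frac{14729275}{2} \approx -7.3646 \cdot 10^{6}$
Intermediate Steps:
$r = -35$ ($r = -17 - 18 = -35$)
$Q{\left(B,k \right)} = - \frac{17}{6} - \frac{k}{12}$ ($Q{\left(B,k \right)} = \frac{34 + k}{23 - 35} = \frac{34 + k}{-12} = \left(34 + k\right) \left(- \frac{1}{12}\right) = - \frac{17}{6} - \frac{k}{12}$)
$\left(Q{\left(-38,64 \right)} - 2341\right) \left(n{\left(23 \right)} + 3112\right) = \left(\left(- \frac{17}{6} - \frac{16}{3}\right) - 2341\right) \left(23 + 3112\right) = \left(\left(- \frac{17}{6} - \frac{16}{3}\right) - 2341\right) 3135 = \left(- \frac{49}{6} - 2341\right) 3135 = \left(- \frac{14095}{6}\right) 3135 = - \frac{14729275}{2}$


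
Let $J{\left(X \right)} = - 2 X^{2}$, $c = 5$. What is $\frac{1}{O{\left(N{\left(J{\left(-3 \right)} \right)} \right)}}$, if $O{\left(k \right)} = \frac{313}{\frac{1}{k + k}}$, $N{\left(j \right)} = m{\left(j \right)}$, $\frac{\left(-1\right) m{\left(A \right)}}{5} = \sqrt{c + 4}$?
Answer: $- \frac{1}{9390} \approx -0.0001065$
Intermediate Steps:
$m{\left(A \right)} = -15$ ($m{\left(A \right)} = - 5 \sqrt{5 + 4} = - 5 \sqrt{9} = \left(-5\right) 3 = -15$)
$N{\left(j \right)} = -15$
$O{\left(k \right)} = 626 k$ ($O{\left(k \right)} = \frac{313}{\frac{1}{2 k}} = \frac{313}{\frac{1}{2} \frac{1}{k}} = 313 \cdot 2 k = 626 k$)
$\frac{1}{O{\left(N{\left(J{\left(-3 \right)} \right)} \right)}} = \frac{1}{626 \left(-15\right)} = \frac{1}{-9390} = - \frac{1}{9390}$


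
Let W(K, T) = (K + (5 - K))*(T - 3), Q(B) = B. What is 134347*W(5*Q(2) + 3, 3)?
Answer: 0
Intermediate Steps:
W(K, T) = -15 + 5*T (W(K, T) = 5*(-3 + T) = -15 + 5*T)
134347*W(5*Q(2) + 3, 3) = 134347*(-15 + 5*3) = 134347*(-15 + 15) = 134347*0 = 0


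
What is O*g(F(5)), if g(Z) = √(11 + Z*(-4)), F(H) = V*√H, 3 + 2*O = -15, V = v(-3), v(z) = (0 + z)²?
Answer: -9*√(11 - 36*√5) ≈ -75.029*I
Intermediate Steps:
v(z) = z²
V = 9 (V = (-3)² = 9)
O = -9 (O = -3/2 + (½)*(-15) = -3/2 - 15/2 = -9)
F(H) = 9*√H
g(Z) = √(11 - 4*Z)
O*g(F(5)) = -9*√(11 - 36*√5)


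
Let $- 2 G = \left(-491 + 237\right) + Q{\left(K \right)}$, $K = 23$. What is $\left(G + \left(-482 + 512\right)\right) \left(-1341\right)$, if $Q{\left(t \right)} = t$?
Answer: $- \frac{390231}{2} \approx -1.9512 \cdot 10^{5}$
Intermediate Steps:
$G = \frac{231}{2}$ ($G = - \frac{\left(-491 + 237\right) + 23}{2} = - \frac{-254 + 23}{2} = \left(- \frac{1}{2}\right) \left(-231\right) = \frac{231}{2} \approx 115.5$)
$\left(G + \left(-482 + 512\right)\right) \left(-1341\right) = \left(\frac{231}{2} + \left(-482 + 512\right)\right) \left(-1341\right) = \left(\frac{231}{2} + 30\right) \left(-1341\right) = \frac{291}{2} \left(-1341\right) = - \frac{390231}{2}$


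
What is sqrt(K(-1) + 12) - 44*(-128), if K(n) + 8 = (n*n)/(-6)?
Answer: 5632 + sqrt(138)/6 ≈ 5634.0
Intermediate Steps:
K(n) = -8 - n**2/6 (K(n) = -8 + (n*n)/(-6) = -8 + n**2*(-1/6) = -8 - n**2/6)
sqrt(K(-1) + 12) - 44*(-128) = sqrt((-8 - 1/6*(-1)**2) + 12) - 44*(-128) = sqrt((-8 - 1/6*1) + 12) + 5632 = sqrt((-8 - 1/6) + 12) + 5632 = sqrt(-49/6 + 12) + 5632 = sqrt(23/6) + 5632 = sqrt(138)/6 + 5632 = 5632 + sqrt(138)/6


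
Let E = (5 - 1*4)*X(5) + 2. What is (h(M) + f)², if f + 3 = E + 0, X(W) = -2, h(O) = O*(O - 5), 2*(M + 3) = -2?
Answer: 1089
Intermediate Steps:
M = -4 (M = -3 + (½)*(-2) = -3 - 1 = -4)
h(O) = O*(-5 + O)
E = 0 (E = (5 - 1*4)*(-2) + 2 = (5 - 4)*(-2) + 2 = 1*(-2) + 2 = -2 + 2 = 0)
f = -3 (f = -3 + (0 + 0) = -3 + 0 = -3)
(h(M) + f)² = (-4*(-5 - 4) - 3)² = (-4*(-9) - 3)² = (36 - 3)² = 33² = 1089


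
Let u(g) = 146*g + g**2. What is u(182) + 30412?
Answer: 90108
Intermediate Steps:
u(g) = g**2 + 146*g
u(182) + 30412 = 182*(146 + 182) + 30412 = 182*328 + 30412 = 59696 + 30412 = 90108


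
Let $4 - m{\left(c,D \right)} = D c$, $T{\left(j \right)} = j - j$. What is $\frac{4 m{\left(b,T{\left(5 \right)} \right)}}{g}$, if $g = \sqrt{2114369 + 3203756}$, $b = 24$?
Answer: $\frac{16 \sqrt{8509}}{212725} \approx 0.0069381$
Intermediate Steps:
$T{\left(j \right)} = 0$
$m{\left(c,D \right)} = 4 - D c$
$g = 25 \sqrt{8509}$ ($g = \sqrt{5318125} = 25 \sqrt{8509} \approx 2306.1$)
$\frac{4 m{\left(b,T{\left(5 \right)} \right)}}{g} = \frac{4 \left(4 - 0 \cdot 24\right)}{25 \sqrt{8509}} = 4 \left(4 + 0\right) \frac{\sqrt{8509}}{212725} = 4 \cdot 4 \frac{\sqrt{8509}}{212725} = 16 \frac{\sqrt{8509}}{212725} = \frac{16 \sqrt{8509}}{212725}$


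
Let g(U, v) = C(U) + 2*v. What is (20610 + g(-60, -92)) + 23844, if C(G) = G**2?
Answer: 47870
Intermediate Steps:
g(U, v) = U**2 + 2*v
(20610 + g(-60, -92)) + 23844 = (20610 + ((-60)**2 + 2*(-92))) + 23844 = (20610 + (3600 - 184)) + 23844 = (20610 + 3416) + 23844 = 24026 + 23844 = 47870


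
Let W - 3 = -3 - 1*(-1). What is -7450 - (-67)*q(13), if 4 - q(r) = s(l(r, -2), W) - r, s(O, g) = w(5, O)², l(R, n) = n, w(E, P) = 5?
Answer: -7986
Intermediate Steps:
W = 1 (W = 3 + (-3 - 1*(-1)) = 3 + (-3 + 1) = 3 - 2 = 1)
s(O, g) = 25 (s(O, g) = 5² = 25)
q(r) = -21 + r (q(r) = 4 - (25 - r) = 4 + (-25 + r) = -21 + r)
-7450 - (-67)*q(13) = -7450 - (-67)*(-21 + 13) = -7450 - (-67)*(-8) = -7450 - 1*536 = -7450 - 536 = -7986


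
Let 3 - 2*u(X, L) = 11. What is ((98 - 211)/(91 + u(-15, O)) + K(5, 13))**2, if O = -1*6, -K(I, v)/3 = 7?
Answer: 3763600/7569 ≈ 497.24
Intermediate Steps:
K(I, v) = -21 (K(I, v) = -3*7 = -21)
O = -6
u(X, L) = -4 (u(X, L) = 3/2 - 1/2*11 = 3/2 - 11/2 = -4)
((98 - 211)/(91 + u(-15, O)) + K(5, 13))**2 = ((98 - 211)/(91 - 4) - 21)**2 = (-113/87 - 21)**2 = (-1940/87)**2 = 3763600/7569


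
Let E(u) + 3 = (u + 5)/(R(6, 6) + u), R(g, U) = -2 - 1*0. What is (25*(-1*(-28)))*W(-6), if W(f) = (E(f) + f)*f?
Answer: 37275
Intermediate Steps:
R(g, U) = -2 (R(g, U) = -2 + 0 = -2)
E(u) = -3 + (5 + u)/(-2 + u) (E(u) = -3 + (u + 5)/(-2 + u) = -3 + (5 + u)/(-2 + u))
W(f) = f*(f + (11 - 2*f)/(-2 + f)) (W(f) = ((11 - 2*f)/(-2 + f) + f)*f = (f + (11 - 2*f)/(-2 + f))*f = f*(f + (11 - 2*f)/(-2 + f)))
(25*(-1*(-28)))*W(-6) = (25*(-1*(-28)))*(-6*(11 + (-6)² - 4*(-6))/(-2 - 6)) = (25*28)*(-6*(11 + 36 + 24)/(-8)) = 700*(-6*(-⅛)*71) = 700*(213/4) = 37275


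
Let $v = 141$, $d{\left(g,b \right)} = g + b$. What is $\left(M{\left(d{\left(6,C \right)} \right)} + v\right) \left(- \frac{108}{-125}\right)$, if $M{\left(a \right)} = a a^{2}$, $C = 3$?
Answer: $\frac{18792}{25} \approx 751.68$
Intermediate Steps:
$d{\left(g,b \right)} = b + g$
$M{\left(a \right)} = a^{3}$
$\left(M{\left(d{\left(6,C \right)} \right)} + v\right) \left(- \frac{108}{-125}\right) = \left(\left(3 + 6\right)^{3} + 141\right) \left(- \frac{108}{-125}\right) = \left(9^{3} + 141\right) \left(\left(-108\right) \left(- \frac{1}{125}\right)\right) = \left(729 + 141\right) \frac{108}{125} = 870 \cdot \frac{108}{125} = \frac{18792}{25}$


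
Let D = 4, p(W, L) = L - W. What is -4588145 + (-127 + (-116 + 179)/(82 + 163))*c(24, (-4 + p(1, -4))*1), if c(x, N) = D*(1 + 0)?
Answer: -160602819/35 ≈ -4.5886e+6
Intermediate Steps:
c(x, N) = 4 (c(x, N) = 4*(1 + 0) = 4*1 = 4)
-4588145 + (-127 + (-116 + 179)/(82 + 163))*c(24, (-4 + p(1, -4))*1) = -4588145 + (-127 + (-116 + 179)/(82 + 163))*4 = -4588145 + (-127 + 63/245)*4 = -4588145 + (-127 + 63*(1/245))*4 = -4588145 + (-127 + 9/35)*4 = -4588145 - 4436/35*4 = -4588145 - 17744/35 = -160602819/35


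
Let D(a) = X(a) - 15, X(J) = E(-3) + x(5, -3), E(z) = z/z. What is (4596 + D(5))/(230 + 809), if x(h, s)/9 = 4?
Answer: 4618/1039 ≈ 4.4447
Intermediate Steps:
x(h, s) = 36 (x(h, s) = 9*4 = 36)
E(z) = 1
X(J) = 37 (X(J) = 1 + 36 = 37)
D(a) = 22 (D(a) = 37 - 15 = 22)
(4596 + D(5))/(230 + 809) = (4596 + 22)/(230 + 809) = 4618/1039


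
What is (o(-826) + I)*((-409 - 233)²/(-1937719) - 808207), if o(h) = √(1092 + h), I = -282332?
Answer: 442154067155857004/1937719 - 1566078471997*√266/1937719 ≈ 2.2817e+11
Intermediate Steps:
(o(-826) + I)*((-409 - 233)²/(-1937719) - 808207) = (√(1092 - 826) - 282332)*((-409 - 233)²/(-1937719) - 808207) = (√266 - 282332)*((-642)²*(-1/1937719) - 808207) = (-282332 + √266)*(412164*(-1/1937719) - 808207) = (-282332 + √266)*(-412164/1937719 - 808207) = (-282332 + √266)*(-1566078471997/1937719) = 442154067155857004/1937719 - 1566078471997*√266/1937719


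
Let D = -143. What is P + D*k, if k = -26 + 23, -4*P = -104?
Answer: 455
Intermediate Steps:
P = 26 (P = -1/4*(-104) = 26)
k = -3
P + D*k = 26 - 143*(-3) = 26 + 429 = 455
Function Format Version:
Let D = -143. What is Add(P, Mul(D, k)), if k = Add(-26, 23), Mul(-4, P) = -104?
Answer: 455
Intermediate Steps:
P = 26 (P = Mul(Rational(-1, 4), -104) = 26)
k = -3
Add(P, Mul(D, k)) = Add(26, Mul(-143, -3)) = Add(26, 429) = 455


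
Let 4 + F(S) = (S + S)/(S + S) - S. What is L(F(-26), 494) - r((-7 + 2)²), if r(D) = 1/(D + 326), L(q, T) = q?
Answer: 8072/351 ≈ 22.997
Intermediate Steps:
F(S) = -3 - S (F(S) = -4 + ((S + S)/(S + S) - S) = -4 + ((2*S)/((2*S)) - S) = -4 + ((2*S)*(1/(2*S)) - S) = -4 + (1 - S) = -3 - S)
r(D) = 1/(326 + D)
L(F(-26), 494) - r((-7 + 2)²) = (-3 - 1*(-26)) - 1/(326 + (-7 + 2)²) = (-3 + 26) - 1/(326 + (-5)²) = 23 - 1/(326 + 25) = 23 - 1/351 = 8072/351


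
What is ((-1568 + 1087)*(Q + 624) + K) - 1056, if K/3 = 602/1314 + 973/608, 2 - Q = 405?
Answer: -14293976995/133152 ≈ -1.0735e+5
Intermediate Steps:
Q = -403 (Q = 2 - 1*405 = 2 - 405 = -403)
K = 822269/133152 (K = 3*(602/1314 + 973/608) = 3*(602*(1/1314) + 973*(1/608)) = 3*(301/657 + 973/608) = 3*(822269/399456) = 822269/133152 ≈ 6.1754)
((-1568 + 1087)*(Q + 624) + K) - 1056 = ((-1568 + 1087)*(-403 + 624) + 822269/133152) - 1056 = (-481*221 + 822269/133152) - 1056 = (-106301 + 822269/133152) - 1056 = -14153368483/133152 - 1056 = -14293976995/133152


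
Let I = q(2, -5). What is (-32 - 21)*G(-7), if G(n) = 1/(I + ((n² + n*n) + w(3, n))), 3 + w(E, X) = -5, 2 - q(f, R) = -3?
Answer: -53/95 ≈ -0.55789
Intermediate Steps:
q(f, R) = 5 (q(f, R) = 2 - 1*(-3) = 2 + 3 = 5)
w(E, X) = -8 (w(E, X) = -3 - 5 = -8)
I = 5
G(n) = 1/(-3 + 2*n²) (G(n) = 1/(5 + ((n² + n*n) - 8)) = 1/(5 + ((n² + n²) - 8)) = 1/(5 + (2*n² - 8)) = 1/(5 + (-8 + 2*n²)) = 1/(-3 + 2*n²))
(-32 - 21)*G(-7) = (-32 - 21)/(-3 + 2*(-7)²) = -53/(-3 + 2*49) = -53/(-3 + 98) = -53/95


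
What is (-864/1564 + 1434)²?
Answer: 314135588484/152881 ≈ 2.0548e+6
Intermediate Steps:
(-864/1564 + 1434)² = (-864*1/1564 + 1434)² = (-216/391 + 1434)² = (560478/391)² = 314135588484/152881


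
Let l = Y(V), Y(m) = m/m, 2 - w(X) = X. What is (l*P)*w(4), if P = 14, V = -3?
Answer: -28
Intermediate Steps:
w(X) = 2 - X
Y(m) = 1
l = 1
(l*P)*w(4) = (1*14)*(2 - 1*4) = 14*(2 - 4) = 14*(-2) = -28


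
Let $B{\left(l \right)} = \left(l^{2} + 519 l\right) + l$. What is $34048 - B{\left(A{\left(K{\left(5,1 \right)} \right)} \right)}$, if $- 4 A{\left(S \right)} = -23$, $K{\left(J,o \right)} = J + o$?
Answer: $\frac{496399}{16} \approx 31025.0$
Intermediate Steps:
$A{\left(S \right)} = \frac{23}{4}$ ($A{\left(S \right)} = \left(- \frac{1}{4}\right) \left(-23\right) = \frac{23}{4}$)
$B{\left(l \right)} = l^{2} + 520 l$
$34048 - B{\left(A{\left(K{\left(5,1 \right)} \right)} \right)} = 34048 - \frac{23 \left(520 + \frac{23}{4}\right)}{4} = 34048 - \frac{23}{4} \cdot \frac{2103}{4} = 34048 - \frac{48369}{16} = \frac{496399}{16}$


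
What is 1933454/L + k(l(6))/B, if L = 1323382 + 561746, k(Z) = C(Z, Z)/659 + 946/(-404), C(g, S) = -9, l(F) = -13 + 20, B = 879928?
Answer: 4044162567972761/3943090443031152 ≈ 1.0256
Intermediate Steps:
l(F) = 7
k(Z) = -313525/133118 (k(Z) = -9/659 + 946/(-404) = -9*1/659 + 946*(-1/404) = -9/659 - 473/202 = -313525/133118)
L = 1885128
1933454/L + k(l(6))/B = 1933454/1885128 - 313525/133118/879928 = 1933454*(1/1885128) - 313525/133118*1/879928 = 966727/942564 - 313525/117134255504 = 4044162567972761/3943090443031152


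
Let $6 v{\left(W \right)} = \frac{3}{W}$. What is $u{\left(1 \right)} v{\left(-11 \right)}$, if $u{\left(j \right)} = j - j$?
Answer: $0$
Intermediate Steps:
$v{\left(W \right)} = \frac{1}{2 W}$ ($v{\left(W \right)} = \frac{3 \frac{1}{W}}{6} = \frac{1}{2 W}$)
$u{\left(j \right)} = 0$
$u{\left(1 \right)} v{\left(-11 \right)} = 0 \frac{1}{2 \left(-11\right)} = 0 \cdot \frac{1}{2} \left(- \frac{1}{11}\right) = 0 \left(- \frac{1}{22}\right) = 0$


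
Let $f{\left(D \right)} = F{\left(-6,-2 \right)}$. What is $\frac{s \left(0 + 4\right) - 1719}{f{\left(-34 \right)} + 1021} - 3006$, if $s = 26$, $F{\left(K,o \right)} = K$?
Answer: $- \frac{610541}{203} \approx -3007.6$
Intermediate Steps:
$f{\left(D \right)} = -6$
$\frac{s \left(0 + 4\right) - 1719}{f{\left(-34 \right)} + 1021} - 3006 = \frac{26 \left(0 + 4\right) - 1719}{-6 + 1021} - 3006 = \frac{26 \cdot 4 - 1719}{1015} - 3006 = \left(104 - 1719\right) \frac{1}{1015} - 3006 = \left(-1615\right) \frac{1}{1015} - 3006 = - \frac{323}{203} - 3006 = - \frac{610541}{203}$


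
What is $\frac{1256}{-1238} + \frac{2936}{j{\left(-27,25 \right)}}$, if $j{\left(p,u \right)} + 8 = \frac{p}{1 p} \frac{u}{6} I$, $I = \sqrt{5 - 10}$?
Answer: $- \frac{526816004}{3360551} - \frac{440400 i \sqrt{5}}{5429} \approx -156.76 - 181.39 i$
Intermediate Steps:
$I = i \sqrt{5}$ ($I = \sqrt{5 - 10} = \sqrt{-5} = i \sqrt{5} \approx 2.2361 i$)
$j{\left(p,u \right)} = -8 + \frac{i u \sqrt{5}}{6}$ ($j{\left(p,u \right)} = -8 + \frac{p}{1 p} \frac{u}{6} i \sqrt{5} = -8 + \frac{p}{p} u \frac{1}{6} i \sqrt{5} = -8 + 1 \frac{u}{6} i \sqrt{5} = -8 + \frac{u}{6} i \sqrt{5} = -8 + \frac{i u \sqrt{5}}{6}$)
$\frac{1256}{-1238} + \frac{2936}{j{\left(-27,25 \right)}} = \frac{1256}{-1238} + \frac{2936}{-8 + \frac{1}{6} i 25 \sqrt{5}} = 1256 \left(- \frac{1}{1238}\right) + \frac{2936}{-8 + \frac{25 i \sqrt{5}}{6}} = - \frac{628}{619} + \frac{2936}{-8 + \frac{25 i \sqrt{5}}{6}}$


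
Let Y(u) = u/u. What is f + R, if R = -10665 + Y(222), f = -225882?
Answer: -236546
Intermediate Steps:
Y(u) = 1
R = -10664 (R = -10665 + 1 = -10664)
f + R = -225882 - 10664 = -236546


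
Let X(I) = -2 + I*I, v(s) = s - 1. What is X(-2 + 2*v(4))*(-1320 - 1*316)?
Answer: -22904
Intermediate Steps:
v(s) = -1 + s
X(I) = -2 + I²
X(-2 + 2*v(4))*(-1320 - 1*316) = (-2 + (-2 + 2*(-1 + 4))²)*(-1320 - 1*316) = (-2 + (-2 + 2*3)²)*(-1320 - 316) = (-2 + (-2 + 6)²)*(-1636) = (-2 + 4²)*(-1636) = (-2 + 16)*(-1636) = 14*(-1636) = -22904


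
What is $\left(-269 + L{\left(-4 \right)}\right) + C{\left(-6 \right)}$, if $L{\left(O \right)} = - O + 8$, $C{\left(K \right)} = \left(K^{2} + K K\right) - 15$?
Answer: $-200$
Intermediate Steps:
$C{\left(K \right)} = -15 + 2 K^{2}$ ($C{\left(K \right)} = \left(K^{2} + K^{2}\right) - 15 = 2 K^{2} - 15 = -15 + 2 K^{2}$)
$L{\left(O \right)} = 8 - O$
$\left(-269 + L{\left(-4 \right)}\right) + C{\left(-6 \right)} = \left(-269 + \left(8 - -4\right)\right) - \left(15 - 2 \left(-6\right)^{2}\right) = \left(-269 + \left(8 + 4\right)\right) + \left(-15 + 2 \cdot 36\right) = \left(-269 + 12\right) + \left(-15 + 72\right) = -257 + 57 = -200$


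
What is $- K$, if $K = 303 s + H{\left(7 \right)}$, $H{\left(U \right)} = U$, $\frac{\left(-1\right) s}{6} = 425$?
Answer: $772643$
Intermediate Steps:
$s = -2550$ ($s = \left(-6\right) 425 = -2550$)
$K = -772643$ ($K = 303 \left(-2550\right) + 7 = -772650 + 7 = -772643$)
$- K = \left(-1\right) \left(-772643\right) = 772643$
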